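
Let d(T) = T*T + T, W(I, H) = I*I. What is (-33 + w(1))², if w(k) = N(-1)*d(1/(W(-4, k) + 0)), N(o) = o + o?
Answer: 17986081/16384 ≈ 1097.8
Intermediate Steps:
W(I, H) = I²
d(T) = T + T² (d(T) = T² + T = T + T²)
N(o) = 2*o
w(k) = -17/128 (w(k) = (2*(-1))*((1 + 1/((-4)² + 0))/((-4)² + 0)) = -2*(1 + 1/(16 + 0))/(16 + 0) = -2*(1 + 1/16)/16 = -(1 + 1/16)/8 = -17/(8*16) = -2*17/256 = -17/128)
(-33 + w(1))² = (-33 - 17/128)² = (-4241/128)² = 17986081/16384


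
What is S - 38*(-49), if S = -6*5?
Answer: 1832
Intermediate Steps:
S = -30
S - 38*(-49) = -30 - 38*(-49) = -30 + 1862 = 1832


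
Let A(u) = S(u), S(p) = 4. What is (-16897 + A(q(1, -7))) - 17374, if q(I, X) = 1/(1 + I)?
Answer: -34267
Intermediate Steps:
A(u) = 4
(-16897 + A(q(1, -7))) - 17374 = (-16897 + 4) - 17374 = -16893 - 17374 = -34267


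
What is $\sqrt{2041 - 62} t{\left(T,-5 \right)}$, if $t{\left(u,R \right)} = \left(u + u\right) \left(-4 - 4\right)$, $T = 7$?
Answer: $- 112 \sqrt{1979} \approx -4982.4$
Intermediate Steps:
$t{\left(u,R \right)} = - 16 u$ ($t{\left(u,R \right)} = 2 u \left(-8\right) = - 16 u$)
$\sqrt{2041 - 62} t{\left(T,-5 \right)} = \sqrt{2041 - 62} \left(\left(-16\right) 7\right) = \sqrt{1979} \left(-112\right) = - 112 \sqrt{1979}$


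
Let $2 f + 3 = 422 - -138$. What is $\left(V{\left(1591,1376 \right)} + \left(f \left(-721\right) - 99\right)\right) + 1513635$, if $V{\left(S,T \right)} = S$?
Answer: $\frac{2628657}{2} \approx 1.3143 \cdot 10^{6}$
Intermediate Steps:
$f = \frac{557}{2}$ ($f = - \frac{3}{2} + \frac{422 - -138}{2} = - \frac{3}{2} + \frac{422 + 138}{2} = - \frac{3}{2} + \frac{1}{2} \cdot 560 = - \frac{3}{2} + 280 = \frac{557}{2} \approx 278.5$)
$\left(V{\left(1591,1376 \right)} + \left(f \left(-721\right) - 99\right)\right) + 1513635 = \left(1591 + \left(\frac{557}{2} \left(-721\right) - 99\right)\right) + 1513635 = \left(1591 - \frac{401795}{2}\right) + 1513635 = - \frac{398613}{2} + 1513635 = \frac{2628657}{2}$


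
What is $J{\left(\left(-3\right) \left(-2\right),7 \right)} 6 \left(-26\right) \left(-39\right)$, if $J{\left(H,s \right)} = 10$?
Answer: $60840$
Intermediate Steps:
$J{\left(\left(-3\right) \left(-2\right),7 \right)} 6 \left(-26\right) \left(-39\right) = 10 \cdot 6 \left(-26\right) \left(-39\right) = 10 \left(-156\right) \left(-39\right) = \left(-1560\right) \left(-39\right) = 60840$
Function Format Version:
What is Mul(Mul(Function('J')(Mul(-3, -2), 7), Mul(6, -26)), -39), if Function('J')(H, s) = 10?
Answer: 60840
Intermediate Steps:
Mul(Mul(Function('J')(Mul(-3, -2), 7), Mul(6, -26)), -39) = Mul(Mul(10, Mul(6, -26)), -39) = Mul(Mul(10, -156), -39) = Mul(-1560, -39) = 60840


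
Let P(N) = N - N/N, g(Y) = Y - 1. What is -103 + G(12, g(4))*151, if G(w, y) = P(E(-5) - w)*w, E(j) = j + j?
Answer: -41779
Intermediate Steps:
E(j) = 2*j
g(Y) = -1 + Y
P(N) = -1 + N (P(N) = N - 1*1 = N - 1 = -1 + N)
G(w, y) = w*(-11 - w) (G(w, y) = (-1 + (2*(-5) - w))*w = (-1 + (-10 - w))*w = (-11 - w)*w = w*(-11 - w))
-103 + G(12, g(4))*151 = -103 - 1*12*(11 + 12)*151 = -103 - 1*12*23*151 = -103 - 276*151 = -103 - 41676 = -41779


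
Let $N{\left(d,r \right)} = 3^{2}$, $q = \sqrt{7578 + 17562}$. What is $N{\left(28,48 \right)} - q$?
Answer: $9 - 2 \sqrt{6285} \approx -149.56$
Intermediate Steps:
$q = 2 \sqrt{6285}$ ($q = \sqrt{25140} = 2 \sqrt{6285} \approx 158.56$)
$N{\left(d,r \right)} = 9$
$N{\left(28,48 \right)} - q = 9 - 2 \sqrt{6285}$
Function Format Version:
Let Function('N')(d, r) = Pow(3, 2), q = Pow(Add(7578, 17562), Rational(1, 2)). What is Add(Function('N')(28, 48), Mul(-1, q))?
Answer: Add(9, Mul(-2, Pow(6285, Rational(1, 2)))) ≈ -149.56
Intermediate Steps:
q = Mul(2, Pow(6285, Rational(1, 2))) (q = Pow(25140, Rational(1, 2)) = Mul(2, Pow(6285, Rational(1, 2))) ≈ 158.56)
Function('N')(d, r) = 9
Add(Function('N')(28, 48), Mul(-1, q)) = Add(9, Mul(-1, Mul(2, Pow(6285, Rational(1, 2))))) = Add(9, Mul(-2, Pow(6285, Rational(1, 2))))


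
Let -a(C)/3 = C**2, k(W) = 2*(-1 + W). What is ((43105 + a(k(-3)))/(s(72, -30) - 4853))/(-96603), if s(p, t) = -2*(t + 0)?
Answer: 3301/35616783 ≈ 9.2681e-5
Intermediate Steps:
k(W) = -2 + 2*W
s(p, t) = -2*t
a(C) = -3*C**2
((43105 + a(k(-3)))/(s(72, -30) - 4853))/(-96603) = ((43105 - 3*(-2 + 2*(-3))**2)/(-2*(-30) - 4853))/(-96603) = ((43105 - 3*(-2 - 6)**2)/(60 - 4853))*(-1/96603) = ((43105 - 3*(-8)**2)/(-4793))*(-1/96603) = ((43105 - 3*64)*(-1/4793))*(-1/96603) = ((43105 - 192)*(-1/4793))*(-1/96603) = (42913*(-1/4793))*(-1/96603) = -42913/4793*(-1/96603) = 3301/35616783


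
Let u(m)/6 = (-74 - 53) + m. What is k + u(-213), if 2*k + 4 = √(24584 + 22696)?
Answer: -2042 + 2*√2955 ≈ -1933.3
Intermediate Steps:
u(m) = -762 + 6*m (u(m) = 6*((-74 - 53) + m) = 6*(-127 + m) = -762 + 6*m)
k = -2 + 2*√2955 (k = -2 + √(24584 + 22696)/2 = -2 + √47280/2 = -2 + (4*√2955)/2 = -2 + 2*√2955 ≈ 106.72)
k + u(-213) = (-2 + 2*√2955) + (-762 + 6*(-213)) = (-2 + 2*√2955) + (-762 - 1278) = (-2 + 2*√2955) - 2040 = -2042 + 2*√2955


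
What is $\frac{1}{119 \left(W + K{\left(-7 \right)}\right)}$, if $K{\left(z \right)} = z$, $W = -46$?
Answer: $- \frac{1}{6307} \approx -0.00015855$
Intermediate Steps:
$\frac{1}{119 \left(W + K{\left(-7 \right)}\right)} = \frac{1}{119 \left(-46 - 7\right)} = \frac{1}{119 \left(-53\right)} = \frac{1}{-6307} = - \frac{1}{6307}$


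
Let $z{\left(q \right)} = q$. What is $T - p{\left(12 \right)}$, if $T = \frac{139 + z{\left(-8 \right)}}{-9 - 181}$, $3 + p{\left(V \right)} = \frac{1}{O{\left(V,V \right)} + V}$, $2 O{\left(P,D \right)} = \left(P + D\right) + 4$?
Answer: $\frac{2806}{1235} \approx 2.2721$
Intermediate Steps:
$O{\left(P,D \right)} = 2 + \frac{D}{2} + \frac{P}{2}$ ($O{\left(P,D \right)} = \frac{\left(P + D\right) + 4}{2} = \frac{\left(D + P\right) + 4}{2} = \frac{4 + D + P}{2} = 2 + \frac{D}{2} + \frac{P}{2}$)
$p{\left(V \right)} = -3 + \frac{1}{2 + 2 V}$ ($p{\left(V \right)} = -3 + \frac{1}{\left(2 + \frac{V}{2} + \frac{V}{2}\right) + V} = -3 + \frac{1}{\left(2 + V\right) + V} = -3 + \frac{1}{2 + 2 V}$)
$T = - \frac{131}{190}$ ($T = \frac{139 - 8}{-9 - 181} = \frac{131}{-190} = 131 \left(- \frac{1}{190}\right) = - \frac{131}{190} \approx -0.68947$)
$T - p{\left(12 \right)} = - \frac{131}{190} - \frac{-5 - 72}{2 \left(1 + 12\right)} = - \frac{131}{190} - \frac{-5 - 72}{2 \cdot 13} = - \frac{131}{190} - \frac{1}{2} \cdot \frac{1}{13} \left(-77\right) = - \frac{131}{190} - - \frac{77}{26} = - \frac{131}{190} + \frac{77}{26} = \frac{2806}{1235}$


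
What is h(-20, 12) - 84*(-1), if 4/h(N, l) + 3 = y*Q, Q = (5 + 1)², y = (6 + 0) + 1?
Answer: 20920/249 ≈ 84.016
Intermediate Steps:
y = 7 (y = 6 + 1 = 7)
Q = 36 (Q = 6² = 36)
h(N, l) = 4/249 (h(N, l) = 4/(-3 + 7*36) = 4/(-3 + 252) = 4/249)
h(-20, 12) - 84*(-1) = 4/249 - 84*(-1) = 4/249 - 1*(-84) = 4/249 + 84 = 20920/249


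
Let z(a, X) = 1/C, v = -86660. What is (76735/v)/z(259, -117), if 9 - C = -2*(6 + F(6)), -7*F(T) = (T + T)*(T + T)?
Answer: 2163927/121324 ≈ 17.836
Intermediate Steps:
F(T) = -4*T**2/7 (F(T) = -(T + T)*(T + T)/7 = -2*T*2*T/7 = -4*T**2/7)
C = -141/7 (C = 9 - (-2)*(6 - 4/7*6**2) = 9 - (-2)*(6 - 4/7*36) = 9 - (-2)*(6 - 144/7) = 9 - (-2)*(-102)/7 = 9 - 1*204/7 = 9 - 204/7 = -141/7 ≈ -20.143)
z(a, X) = -7/141 (z(a, X) = 1/(-141/7) = -7/141)
(76735/v)/z(259, -117) = (76735/(-86660))/(-7/141) = (76735*(-1/86660))*(-141/7) = -15347/17332*(-141/7) = 2163927/121324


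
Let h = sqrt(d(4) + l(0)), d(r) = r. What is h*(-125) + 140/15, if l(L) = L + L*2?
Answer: -722/3 ≈ -240.67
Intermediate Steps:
l(L) = 3*L (l(L) = L + 2*L = 3*L)
h = 2 (h = sqrt(4 + 3*0) = sqrt(4 + 0) = sqrt(4) = 2)
h*(-125) + 140/15 = 2*(-125) + 140/15 = -250 + 140*(1/15) = -250 + 28/3 = -722/3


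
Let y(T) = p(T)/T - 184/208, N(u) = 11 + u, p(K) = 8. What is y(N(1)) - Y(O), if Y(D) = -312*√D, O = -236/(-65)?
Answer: -17/78 + 48*√3835/5 ≈ 594.29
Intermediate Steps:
y(T) = -23/26 + 8/T (y(T) = 8/T - 184/208 = 8/T - 184*1/208 = 8/T - 23/26 = -23/26 + 8/T)
O = 236/65 (O = -236*(-1/65) = 236/65 ≈ 3.6308)
y(N(1)) - Y(O) = (-23/26 + 8/(11 + 1)) - (-312)*√(236/65) = (-23/26 + 8/12) - (-312)*2*√3835/65 = (-23/26 + 8*(1/12)) - (-48)*√3835/5 = (-23/26 + ⅔) + 48*√3835/5 = -17/78 + 48*√3835/5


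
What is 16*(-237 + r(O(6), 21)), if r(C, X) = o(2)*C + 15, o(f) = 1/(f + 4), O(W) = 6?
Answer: -3536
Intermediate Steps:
o(f) = 1/(4 + f)
r(C, X) = 15 + C/6 (r(C, X) = C/(4 + 2) + 15 = C/6 + 15 = 15 + C/6)
16*(-237 + r(O(6), 21)) = 16*(-237 + (15 + (1/6)*6)) = 16*(-237 + (15 + 1)) = 16*(-237 + 16) = 16*(-221) = -3536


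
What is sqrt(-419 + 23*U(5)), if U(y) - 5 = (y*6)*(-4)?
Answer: 2*I*sqrt(766) ≈ 55.353*I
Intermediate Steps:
U(y) = 5 - 24*y (U(y) = 5 + (y*6)*(-4) = 5 + (6*y)*(-4) = 5 - 24*y)
sqrt(-419 + 23*U(5)) = sqrt(-419 + 23*(5 - 24*5)) = sqrt(-419 + 23*(5 - 120)) = sqrt(-419 + 23*(-115)) = sqrt(-419 - 2645) = sqrt(-3064) = 2*I*sqrt(766)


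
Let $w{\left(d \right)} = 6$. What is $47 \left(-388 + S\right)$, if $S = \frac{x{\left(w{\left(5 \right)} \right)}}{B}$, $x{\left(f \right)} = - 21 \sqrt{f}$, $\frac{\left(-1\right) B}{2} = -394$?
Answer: $-18236 - \frac{987 \sqrt{6}}{788} \approx -18239.0$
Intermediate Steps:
$B = 788$ ($B = \left(-2\right) \left(-394\right) = 788$)
$S = - \frac{21 \sqrt{6}}{788}$ ($S = \frac{\left(-21\right) \sqrt{6}}{788} = - 21 \sqrt{6} \cdot \frac{1}{788} = - \frac{21 \sqrt{6}}{788} \approx -0.065278$)
$47 \left(-388 + S\right) = 47 \left(-388 - \frac{21 \sqrt{6}}{788}\right) = -18236 - \frac{987 \sqrt{6}}{788}$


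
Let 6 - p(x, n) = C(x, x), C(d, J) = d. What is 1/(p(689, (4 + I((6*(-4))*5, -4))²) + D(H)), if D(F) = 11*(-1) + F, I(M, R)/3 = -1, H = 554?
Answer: -1/140 ≈ -0.0071429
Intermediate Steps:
I(M, R) = -3 (I(M, R) = 3*(-1) = -3)
D(F) = -11 + F
p(x, n) = 6 - x
1/(p(689, (4 + I((6*(-4))*5, -4))²) + D(H)) = 1/((6 - 1*689) + (-11 + 554)) = 1/((6 - 689) + 543) = 1/(-683 + 543) = 1/(-140) = -1/140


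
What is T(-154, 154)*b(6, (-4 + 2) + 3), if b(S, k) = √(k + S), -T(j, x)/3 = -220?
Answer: 660*√7 ≈ 1746.2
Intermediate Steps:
T(j, x) = 660 (T(j, x) = -3*(-220) = 660)
b(S, k) = √(S + k)
T(-154, 154)*b(6, (-4 + 2) + 3) = 660*√(6 + ((-4 + 2) + 3)) = 660*√(6 + (-2 + 3)) = 660*√(6 + 1) = 660*√7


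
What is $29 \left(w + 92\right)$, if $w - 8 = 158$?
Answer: $7482$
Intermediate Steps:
$w = 166$ ($w = 8 + 158 = 166$)
$29 \left(w + 92\right) = 29 \left(166 + 92\right) = 29 \cdot 258 = 7482$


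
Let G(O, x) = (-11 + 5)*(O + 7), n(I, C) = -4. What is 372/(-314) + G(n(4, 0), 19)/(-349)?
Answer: -62088/54793 ≈ -1.1331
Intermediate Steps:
G(O, x) = -42 - 6*O (G(O, x) = -6*(7 + O) = -42 - 6*O)
372/(-314) + G(n(4, 0), 19)/(-349) = 372/(-314) + (-42 - 6*(-4))/(-349) = 372*(-1/314) + (-42 + 24)*(-1/349) = -186/157 - 18*(-1/349) = -186/157 + 18/349 = -62088/54793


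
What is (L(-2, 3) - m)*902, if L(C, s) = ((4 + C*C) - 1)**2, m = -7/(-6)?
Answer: 129437/3 ≈ 43146.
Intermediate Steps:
m = 7/6 (m = -7*(-1/6) = 7/6 ≈ 1.1667)
L(C, s) = (3 + C**2)**2 (L(C, s) = ((4 + C**2) - 1)**2 = (3 + C**2)**2)
(L(-2, 3) - m)*902 = ((3 + (-2)**2)**2 - 1*7/6)*902 = ((3 + 4)**2 - 7/6)*902 = (7**2 - 7/6)*902 = (49 - 7/6)*902 = (287/6)*902 = 129437/3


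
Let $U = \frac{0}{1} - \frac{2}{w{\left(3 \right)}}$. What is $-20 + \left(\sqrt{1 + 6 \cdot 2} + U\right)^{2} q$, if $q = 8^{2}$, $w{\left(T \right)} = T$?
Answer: $\frac{7564}{9} - \frac{256 \sqrt{13}}{3} \approx 532.77$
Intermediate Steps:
$q = 64$
$U = - \frac{2}{3}$ ($U = \frac{0}{1} - \frac{2}{3} = 0 \cdot 1 - \frac{2}{3} = 0 - \frac{2}{3} = - \frac{2}{3} \approx -0.66667$)
$-20 + \left(\sqrt{1 + 6 \cdot 2} + U\right)^{2} q = -20 + \left(\sqrt{1 + 6 \cdot 2} - \frac{2}{3}\right)^{2} \cdot 64 = -20 + \left(\sqrt{1 + 12} - \frac{2}{3}\right)^{2} \cdot 64 = -20 + \left(\sqrt{13} - \frac{2}{3}\right)^{2} \cdot 64 = -20 + \left(- \frac{2}{3} + \sqrt{13}\right)^{2} \cdot 64 = -20 + 64 \left(- \frac{2}{3} + \sqrt{13}\right)^{2}$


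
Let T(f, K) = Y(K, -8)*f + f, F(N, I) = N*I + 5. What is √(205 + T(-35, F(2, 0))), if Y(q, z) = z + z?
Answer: √730 ≈ 27.019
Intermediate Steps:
Y(q, z) = 2*z
F(N, I) = 5 + I*N (F(N, I) = I*N + 5 = 5 + I*N)
T(f, K) = -15*f (T(f, K) = (2*(-8))*f + f = -16*f + f = -15*f)
√(205 + T(-35, F(2, 0))) = √(205 - 15*(-35)) = √(205 + 525) = √730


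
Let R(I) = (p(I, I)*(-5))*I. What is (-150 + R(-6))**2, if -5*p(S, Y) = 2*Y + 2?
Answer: 8100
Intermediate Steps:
p(S, Y) = -2/5 - 2*Y/5 (p(S, Y) = -(2*Y + 2)/5 = -(2 + 2*Y)/5 = -2/5 - 2*Y/5)
R(I) = I*(2 + 2*I) (R(I) = ((-2/5 - 2*I/5)*(-5))*I = (2 + 2*I)*I = I*(2 + 2*I))
(-150 + R(-6))**2 = (-150 + 2*(-6)*(1 - 6))**2 = (-150 + 2*(-6)*(-5))**2 = (-150 + 60)**2 = (-90)**2 = 8100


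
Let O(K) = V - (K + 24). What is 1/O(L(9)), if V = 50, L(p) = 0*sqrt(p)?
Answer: 1/26 ≈ 0.038462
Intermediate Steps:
L(p) = 0
O(K) = 26 - K (O(K) = 50 - (K + 24) = 50 - (24 + K) = 50 + (-24 - K) = 26 - K)
1/O(L(9)) = 1/(26 - 1*0) = 1/(26 + 0) = 1/26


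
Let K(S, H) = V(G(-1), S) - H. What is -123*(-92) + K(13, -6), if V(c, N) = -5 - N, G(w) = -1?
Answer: 11304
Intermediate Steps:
K(S, H) = -5 - H - S (K(S, H) = (-5 - S) - H = -5 - H - S)
-123*(-92) + K(13, -6) = -123*(-92) + (-5 - 1*(-6) - 1*13) = 11316 + (-5 + 6 - 13) = 11316 - 12 = 11304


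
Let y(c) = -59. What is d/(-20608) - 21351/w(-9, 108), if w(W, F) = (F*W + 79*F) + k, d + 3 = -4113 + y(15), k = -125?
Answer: -408960283/153220480 ≈ -2.6691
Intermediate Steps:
d = -4175 (d = -3 + (-4113 - 59) = -3 - 4172 = -4175)
w(W, F) = -125 + 79*F + F*W (w(W, F) = (F*W + 79*F) - 125 = (79*F + F*W) - 125 = -125 + 79*F + F*W)
d/(-20608) - 21351/w(-9, 108) = -4175/(-20608) - 21351/(-125 + 79*108 + 108*(-9)) = -4175*(-1/20608) - 21351/(-125 + 8532 - 972) = 4175/20608 - 21351/7435 = -408960283/153220480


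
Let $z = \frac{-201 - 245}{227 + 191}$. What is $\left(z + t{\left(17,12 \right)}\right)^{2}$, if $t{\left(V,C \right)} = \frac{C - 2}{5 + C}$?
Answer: $\frac{2893401}{12623809} \approx 0.2292$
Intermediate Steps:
$t{\left(V,C \right)} = \frac{-2 + C}{5 + C}$
$z = - \frac{223}{209}$ ($z = - \frac{446}{418} = \left(-446\right) \frac{1}{418} = - \frac{223}{209} \approx -1.067$)
$\left(z + t{\left(17,12 \right)}\right)^{2} = \left(- \frac{223}{209} + \frac{-2 + 12}{5 + 12}\right)^{2} = \left(- \frac{223}{209} + \frac{1}{17} \cdot 10\right)^{2} = \left(- \frac{223}{209} + \frac{10}{17}\right)^{2} = \left(- \frac{1701}{3553}\right)^{2} = \frac{2893401}{12623809}$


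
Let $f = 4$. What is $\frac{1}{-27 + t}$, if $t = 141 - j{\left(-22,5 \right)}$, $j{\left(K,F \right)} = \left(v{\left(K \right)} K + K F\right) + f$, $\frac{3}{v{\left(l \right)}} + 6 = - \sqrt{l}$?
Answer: $\frac{281}{59939} - \frac{3 i \sqrt{22}}{119878} \approx 0.0046881 - 0.00011738 i$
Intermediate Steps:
$v{\left(l \right)} = \frac{3}{-6 - \sqrt{l}}$
$j{\left(K,F \right)} = 4 + F K - \frac{3 K}{6 + \sqrt{K}}$ ($j{\left(K,F \right)} = \left(- \frac{3}{6 + \sqrt{K}} K + K F\right) + 4 = \left(- \frac{3 K}{6 + \sqrt{K}} + F K\right) + 4 = \left(F K - \frac{3 K}{6 + \sqrt{K}}\right) + 4 = 4 + F K - \frac{3 K}{6 + \sqrt{K}}$)
$t = 141 - \frac{-570 - 106 i \sqrt{22}}{6 + i \sqrt{22}}$ ($t = 141 - \frac{\left(-3\right) \left(-22\right) + \left(4 + 5 \left(-22\right)\right) \left(6 + \sqrt{-22}\right)}{6 + \sqrt{-22}} = 141 - \frac{66 + \left(4 - 110\right) \left(6 + i \sqrt{22}\right)}{6 + i \sqrt{22}} = 141 - \frac{66 - 106 \left(6 + i \sqrt{22}\right)}{6 + i \sqrt{22}} = 141 - \frac{66 - \left(636 + 106 i \sqrt{22}\right)}{6 + i \sqrt{22}} = 141 - \frac{-570 - 106 i \sqrt{22}}{6 + i \sqrt{22}} \approx 240.17 + 5.3374 i$)
$\frac{1}{-27 + t} = \frac{1}{-27 + \left(\frac{6965}{29} + \frac{33 i \sqrt{22}}{29}\right)} = \frac{1}{\frac{6182}{29} + \frac{33 i \sqrt{22}}{29}}$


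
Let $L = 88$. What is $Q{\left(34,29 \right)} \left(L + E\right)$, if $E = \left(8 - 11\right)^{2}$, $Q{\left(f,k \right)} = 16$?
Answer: $1552$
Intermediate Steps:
$E = 9$ ($E = \left(-3\right)^{2} = 9$)
$Q{\left(34,29 \right)} \left(L + E\right) = 16 \left(88 + 9\right) = 16 \cdot 97 = 1552$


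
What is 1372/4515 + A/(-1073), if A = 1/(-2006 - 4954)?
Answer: 19516591/64225488 ≈ 0.30388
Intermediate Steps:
A = -1/6960 (A = 1/(-6960) = -1/6960 ≈ -0.00014368)
1372/4515 + A/(-1073) = 1372/4515 - 1/6960/(-1073) = 1372*(1/4515) - 1/6960*(-1/1073) = 196/645 + 1/7468080 = 19516591/64225488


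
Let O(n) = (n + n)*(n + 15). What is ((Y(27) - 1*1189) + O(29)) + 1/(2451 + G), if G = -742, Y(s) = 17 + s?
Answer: 2404564/1709 ≈ 1407.0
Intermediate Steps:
O(n) = 2*n*(15 + n) (O(n) = (2*n)*(15 + n) = 2*n*(15 + n))
((Y(27) - 1*1189) + O(29)) + 1/(2451 + G) = (((17 + 27) - 1*1189) + 2*29*(15 + 29)) + 1/(2451 - 742) = ((44 - 1189) + 2*29*44) + 1/1709 = (-1145 + 2552) + 1/1709 = 1407 + 1/1709 = 2404564/1709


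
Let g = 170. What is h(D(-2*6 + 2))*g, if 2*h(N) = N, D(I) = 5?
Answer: 425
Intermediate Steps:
h(N) = N/2
h(D(-2*6 + 2))*g = ((½)*5)*170 = (5/2)*170 = 425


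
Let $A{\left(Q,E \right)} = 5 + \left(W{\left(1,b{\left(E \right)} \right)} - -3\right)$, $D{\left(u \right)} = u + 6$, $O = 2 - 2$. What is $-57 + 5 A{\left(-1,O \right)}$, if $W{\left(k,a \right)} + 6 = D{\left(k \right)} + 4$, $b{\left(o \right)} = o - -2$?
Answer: $8$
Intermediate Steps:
$b{\left(o \right)} = 2 + o$ ($b{\left(o \right)} = o + 2 = 2 + o$)
$O = 0$
$D{\left(u \right)} = 6 + u$
$W{\left(k,a \right)} = 4 + k$ ($W{\left(k,a \right)} = -6 + \left(\left(6 + k\right) + 4\right) = -6 + \left(10 + k\right) = 4 + k$)
$A{\left(Q,E \right)} = 13$ ($A{\left(Q,E \right)} = 5 + \left(\left(4 + 1\right) - -3\right) = 5 + \left(5 + 3\right) = 5 + 8 = 13$)
$-57 + 5 A{\left(-1,O \right)} = -57 + 5 \cdot 13 = -57 + 65 = 8$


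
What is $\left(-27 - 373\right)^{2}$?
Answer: $160000$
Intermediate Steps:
$\left(-27 - 373\right)^{2} = \left(-400\right)^{2} = 160000$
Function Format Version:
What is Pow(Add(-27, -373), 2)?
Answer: 160000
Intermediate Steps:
Pow(Add(-27, -373), 2) = Pow(-400, 2) = 160000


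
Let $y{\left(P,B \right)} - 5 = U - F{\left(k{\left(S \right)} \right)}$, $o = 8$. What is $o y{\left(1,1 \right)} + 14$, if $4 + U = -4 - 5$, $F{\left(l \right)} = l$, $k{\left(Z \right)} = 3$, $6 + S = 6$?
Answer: $-74$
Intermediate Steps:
$S = 0$ ($S = -6 + 6 = 0$)
$U = -13$ ($U = -4 - 9 = -13$)
$y{\left(P,B \right)} = -11$ ($y{\left(P,B \right)} = 5 - 16 = -11$)
$o y{\left(1,1 \right)} + 14 = 8 \left(-11\right) + 14 = -88 + 14 = -74$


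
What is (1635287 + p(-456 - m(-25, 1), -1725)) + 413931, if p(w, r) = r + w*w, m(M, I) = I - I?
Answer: 2255429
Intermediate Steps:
m(M, I) = 0
p(w, r) = r + w²
(1635287 + p(-456 - m(-25, 1), -1725)) + 413931 = (1635287 + (-1725 + (-456 - 1*0)²)) + 413931 = (1635287 + (-1725 + (-456 + 0)²)) + 413931 = (1635287 + (-1725 + (-456)²)) + 413931 = (1635287 + (-1725 + 207936)) + 413931 = (1635287 + 206211) + 413931 = 1841498 + 413931 = 2255429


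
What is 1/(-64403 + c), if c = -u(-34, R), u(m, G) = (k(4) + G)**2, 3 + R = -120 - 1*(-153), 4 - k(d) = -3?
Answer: -1/65772 ≈ -1.5204e-5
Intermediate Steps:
k(d) = 7 (k(d) = 4 - 1*(-3) = 4 + 3 = 7)
R = 30 (R = -3 + (-120 - 1*(-153)) = -3 + (-120 + 153) = -3 + 33 = 30)
u(m, G) = (7 + G)**2
c = -1369 (c = -(7 + 30)**2 = -1*37**2 = -1*1369 = -1369)
1/(-64403 + c) = 1/(-64403 - 1369) = 1/(-65772) = -1/65772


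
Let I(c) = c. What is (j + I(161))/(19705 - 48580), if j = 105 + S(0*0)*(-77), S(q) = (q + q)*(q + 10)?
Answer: -38/4125 ≈ -0.0092121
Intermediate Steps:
S(q) = 2*q*(10 + q) (S(q) = (2*q)*(10 + q) = 2*q*(10 + q))
j = 105 (j = 105 + (2*(0*0)*(10 + 0*0))*(-77) = 105 + (2*0*(10 + 0))*(-77) = 105 + (2*0*10)*(-77) = 105 + 0*(-77) = 105 + 0 = 105)
(j + I(161))/(19705 - 48580) = (105 + 161)/(19705 - 48580) = 266/(-28875) = 266*(-1/28875) = -38/4125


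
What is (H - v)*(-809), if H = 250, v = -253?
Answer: -406927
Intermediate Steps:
(H - v)*(-809) = (250 - 1*(-253))*(-809) = (250 + 253)*(-809) = 503*(-809) = -406927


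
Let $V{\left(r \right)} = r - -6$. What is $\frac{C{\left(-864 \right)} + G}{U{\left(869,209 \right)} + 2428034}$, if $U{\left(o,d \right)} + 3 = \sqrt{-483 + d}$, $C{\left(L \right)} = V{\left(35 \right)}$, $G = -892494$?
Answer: $- \frac{2166903550043}{5895334537235} + \frac{892453 i \sqrt{274}}{5895334537235} \approx -0.36756 + 2.5058 \cdot 10^{-6} i$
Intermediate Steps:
$V{\left(r \right)} = 6 + r$ ($V{\left(r \right)} = r + 6 = 6 + r$)
$C{\left(L \right)} = 41$ ($C{\left(L \right)} = 6 + 35 = 41$)
$U{\left(o,d \right)} = -3 + \sqrt{-483 + d}$
$\frac{C{\left(-864 \right)} + G}{U{\left(869,209 \right)} + 2428034} = \frac{41 - 892494}{\left(-3 + \sqrt{-483 + 209}\right) + 2428034} = - \frac{892453}{\left(-3 + \sqrt{-274}\right) + 2428034} = - \frac{892453}{\left(-3 + i \sqrt{274}\right) + 2428034} = - \frac{892453}{2428031 + i \sqrt{274}}$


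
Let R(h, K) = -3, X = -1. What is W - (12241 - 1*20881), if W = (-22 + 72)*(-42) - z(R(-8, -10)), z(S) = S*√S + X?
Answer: 6541 + 3*I*√3 ≈ 6541.0 + 5.1962*I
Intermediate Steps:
z(S) = -1 + S^(3/2) (z(S) = S*√S - 1 = S^(3/2) - 1 = -1 + S^(3/2))
W = -2099 + 3*I*√3 (W = (-22 + 72)*(-42) - (-1 + (-3)^(3/2)) = 50*(-42) - (-1 - 3*I*√3) = -2100 + (1 + 3*I*√3) = -2099 + 3*I*√3 ≈ -2099.0 + 5.1962*I)
W - (12241 - 1*20881) = (-2099 + 3*I*√3) - (12241 - 1*20881) = (-2099 + 3*I*√3) - (12241 - 20881) = (-2099 + 3*I*√3) - 1*(-8640) = (-2099 + 3*I*√3) + 8640 = 6541 + 3*I*√3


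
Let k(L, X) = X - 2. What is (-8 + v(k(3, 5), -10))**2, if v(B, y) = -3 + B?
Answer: 64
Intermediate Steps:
k(L, X) = -2 + X
(-8 + v(k(3, 5), -10))**2 = (-8 + (-3 + (-2 + 5)))**2 = (-8 + (-3 + 3))**2 = (-8 + 0)**2 = (-8)**2 = 64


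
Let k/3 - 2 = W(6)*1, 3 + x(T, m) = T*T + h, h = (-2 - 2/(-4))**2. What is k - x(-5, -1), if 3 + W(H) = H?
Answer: -37/4 ≈ -9.2500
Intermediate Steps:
W(H) = -3 + H
h = 9/4 (h = (-2 - 2*(-1/4))**2 = (-2 + 1/2)**2 = (-3/2)**2 = 9/4 ≈ 2.2500)
x(T, m) = -3/4 + T**2 (x(T, m) = -3 + (T*T + 9/4) = -3 + (T**2 + 9/4) = -3 + (9/4 + T**2) = -3/4 + T**2)
k = 15 (k = 6 + 3*((-3 + 6)*1) = 6 + 3*(3*1) = 6 + 3*3 = 6 + 9 = 15)
k - x(-5, -1) = 15 - (-3/4 + (-5)**2) = 15 - (-3/4 + 25) = 15 - 1*97/4 = 15 - 97/4 = -37/4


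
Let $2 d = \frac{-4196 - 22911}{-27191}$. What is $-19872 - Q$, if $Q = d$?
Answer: $- \frac{1080706211}{54382} \approx -19873.0$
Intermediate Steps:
$d = \frac{27107}{54382}$ ($d = \frac{\left(-4196 - 22911\right) \frac{1}{-27191}}{2} = \frac{\left(-4196 - 22911\right) \left(- \frac{1}{27191}\right)}{2} = \frac{\left(-27107\right) \left(- \frac{1}{27191}\right)}{2} = \frac{1}{2} \cdot \frac{27107}{27191} = \frac{27107}{54382} \approx 0.49846$)
$Q = \frac{27107}{54382} \approx 0.49846$
$-19872 - Q = -19872 - \frac{27107}{54382} = - \frac{1080706211}{54382}$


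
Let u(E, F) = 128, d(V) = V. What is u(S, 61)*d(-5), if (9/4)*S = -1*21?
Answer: -640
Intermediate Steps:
S = -28/3 (S = 4*(-1*21)/9 = (4/9)*(-21) = -28/3 ≈ -9.3333)
u(S, 61)*d(-5) = 128*(-5) = -640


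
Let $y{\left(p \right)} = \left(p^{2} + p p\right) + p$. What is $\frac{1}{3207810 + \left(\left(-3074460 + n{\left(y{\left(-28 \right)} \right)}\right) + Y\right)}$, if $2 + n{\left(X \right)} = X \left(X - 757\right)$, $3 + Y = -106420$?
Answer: $\frac{1}{1232745} \approx 8.112 \cdot 10^{-7}$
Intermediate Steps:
$Y = -106423$ ($Y = -3 - 106420 = -106423$)
$y{\left(p \right)} = p + 2 p^{2}$ ($y{\left(p \right)} = \left(p^{2} + p^{2}\right) + p = 2 p^{2} + p = p + 2 p^{2}$)
$n{\left(X \right)} = -2 + X \left(-757 + X\right)$ ($n{\left(X \right)} = -2 + X \left(X - 757\right) = -2 + X \left(-757 + X\right)$)
$\frac{1}{3207810 + \left(\left(-3074460 + n{\left(y{\left(-28 \right)} \right)}\right) + Y\right)} = \frac{1}{3207810 - \left(3180885 - 784 \left(1 + 2 \left(-28\right)\right)^{2} + 757 \left(-28\right) \left(1 + 2 \left(-28\right)\right)\right)} = \frac{1}{3207810 - \left(3180885 - 784 \left(1 - 56\right)^{2} + 757 \left(-28\right) \left(1 - 56\right)\right)} = \frac{1}{3207810 - \left(809285 + 757 \left(-28\right) \left(-55\right)\right)} = \frac{1}{3207810 - 1975065} = \frac{1}{1232745}$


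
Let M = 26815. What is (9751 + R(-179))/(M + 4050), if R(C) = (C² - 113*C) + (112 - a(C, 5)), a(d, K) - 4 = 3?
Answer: 62124/30865 ≈ 2.0128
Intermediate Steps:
a(d, K) = 7 (a(d, K) = 4 + 3 = 7)
R(C) = 105 + C² - 113*C (R(C) = (C² - 113*C) + (112 - 1*7) = (C² - 113*C) + (112 - 7) = (C² - 113*C) + 105 = 105 + C² - 113*C)
(9751 + R(-179))/(M + 4050) = (9751 + (105 + (-179)² - 113*(-179)))/(26815 + 4050) = (9751 + (105 + 32041 + 20227))/30865 = (9751 + 52373)*(1/30865) = 62124*(1/30865) = 62124/30865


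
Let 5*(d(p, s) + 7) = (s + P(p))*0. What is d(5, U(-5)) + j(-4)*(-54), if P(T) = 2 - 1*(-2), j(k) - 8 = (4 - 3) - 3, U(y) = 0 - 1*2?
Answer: -331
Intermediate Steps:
U(y) = -2 (U(y) = 0 - 2 = -2)
j(k) = 6 (j(k) = 8 + ((4 - 3) - 3) = 8 + (1 - 3) = 8 - 2 = 6)
P(T) = 4 (P(T) = 2 + 2 = 4)
d(p, s) = -7 (d(p, s) = -7 + ((s + 4)*0)/5 = -7 + ((4 + s)*0)/5 = -7 + (⅕)*0 = -7 + 0 = -7)
d(5, U(-5)) + j(-4)*(-54) = -7 + 6*(-54) = -7 - 324 = -331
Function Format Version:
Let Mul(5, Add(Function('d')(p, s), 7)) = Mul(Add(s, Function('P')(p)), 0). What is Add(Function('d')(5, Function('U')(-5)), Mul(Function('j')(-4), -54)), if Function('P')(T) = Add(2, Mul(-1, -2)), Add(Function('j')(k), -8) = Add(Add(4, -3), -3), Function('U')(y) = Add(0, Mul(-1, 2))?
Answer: -331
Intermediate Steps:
Function('U')(y) = -2 (Function('U')(y) = Add(0, -2) = -2)
Function('j')(k) = 6 (Function('j')(k) = Add(8, Add(Add(4, -3), -3)) = Add(8, Add(1, -3)) = Add(8, -2) = 6)
Function('P')(T) = 4 (Function('P')(T) = Add(2, 2) = 4)
Function('d')(p, s) = -7 (Function('d')(p, s) = Add(-7, Mul(Rational(1, 5), Mul(Add(s, 4), 0))) = Add(-7, Mul(Rational(1, 5), Mul(Add(4, s), 0))) = Add(-7, Mul(Rational(1, 5), 0)) = Add(-7, 0) = -7)
Add(Function('d')(5, Function('U')(-5)), Mul(Function('j')(-4), -54)) = Add(-7, Mul(6, -54)) = Add(-7, -324) = -331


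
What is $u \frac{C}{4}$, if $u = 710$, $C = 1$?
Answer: $\frac{355}{2} \approx 177.5$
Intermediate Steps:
$u \frac{C}{4} = 710 \cdot 1 \cdot \frac{1}{4} = 710 \cdot \frac{1}{4} = \frac{355}{2}$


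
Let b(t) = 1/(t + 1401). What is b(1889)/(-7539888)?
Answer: -1/24806231520 ≈ -4.0312e-11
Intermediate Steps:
b(t) = 1/(1401 + t)
b(1889)/(-7539888) = 1/((1401 + 1889)*(-7539888)) = -1/7539888/3290 = (1/3290)*(-1/7539888) = -1/24806231520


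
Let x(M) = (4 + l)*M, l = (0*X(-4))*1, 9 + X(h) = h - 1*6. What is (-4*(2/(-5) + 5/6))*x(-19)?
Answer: 1976/15 ≈ 131.73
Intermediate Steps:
X(h) = -15 + h (X(h) = -9 + (h - 1*6) = -9 + (h - 6) = -9 + (-6 + h) = -15 + h)
l = 0 (l = (0*(-15 - 4))*1 = (0*(-19))*1 = 0*1 = 0)
x(M) = 4*M (x(M) = (4 + 0)*M = 4*M)
(-4*(2/(-5) + 5/6))*x(-19) = (-4*(2/(-5) + 5/6))*(4*(-19)) = -4*(2*(-⅕) + 5*(⅙))*(-76) = -4*(-⅖ + ⅚)*(-76) = -4*13/30*(-76) = -26/15*(-76) = 1976/15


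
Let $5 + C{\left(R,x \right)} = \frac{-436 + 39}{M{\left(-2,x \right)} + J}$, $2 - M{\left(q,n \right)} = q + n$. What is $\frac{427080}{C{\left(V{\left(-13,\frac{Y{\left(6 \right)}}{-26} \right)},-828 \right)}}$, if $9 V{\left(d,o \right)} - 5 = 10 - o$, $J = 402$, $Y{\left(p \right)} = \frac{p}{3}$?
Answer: $- \frac{175672240}{2189} \approx -80252.0$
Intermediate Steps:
$Y{\left(p \right)} = \frac{p}{3}$ ($Y{\left(p \right)} = p \frac{1}{3} = \frac{p}{3}$)
$M{\left(q,n \right)} = 2 - n - q$ ($M{\left(q,n \right)} = 2 - \left(q + n\right) = 2 - \left(n + q\right) = 2 - n - q$)
$V{\left(d,o \right)} = \frac{5}{3} - \frac{o}{9}$ ($V{\left(d,o \right)} = \frac{5}{9} + \frac{10 - o}{9} = \frac{5}{9} - \left(- \frac{10}{9} + \frac{o}{9}\right) = \frac{5}{3} - \frac{o}{9}$)
$C{\left(R,x \right)} = -5 - \frac{397}{406 - x}$ ($C{\left(R,x \right)} = -5 + \frac{-436 + 39}{\left(2 - x - -2\right) + 402} = -5 - \frac{397}{\left(2 - x + 2\right) + 402} = -5 - \frac{397}{\left(4 - x\right) + 402} = -5 - \frac{397}{406 - x}$)
$\frac{427080}{C{\left(V{\left(-13,\frac{Y{\left(6 \right)}}{-26} \right)},-828 \right)}} = \frac{427080}{\frac{1}{-406 - 828} \left(2427 - -4140\right)} = \frac{427080}{\frac{1}{-1234} \left(2427 + 4140\right)} = \frac{427080}{\left(- \frac{1}{1234}\right) 6567} = \frac{427080}{- \frac{6567}{1234}} = 427080 \left(- \frac{1234}{6567}\right) = - \frac{175672240}{2189}$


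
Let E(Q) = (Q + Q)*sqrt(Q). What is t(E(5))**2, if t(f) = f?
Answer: 500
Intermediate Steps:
E(Q) = 2*Q**(3/2) (E(Q) = (2*Q)*sqrt(Q) = 2*Q**(3/2))
t(E(5))**2 = (2*5**(3/2))**2 = (2*(5*sqrt(5)))**2 = (10*sqrt(5))**2 = 500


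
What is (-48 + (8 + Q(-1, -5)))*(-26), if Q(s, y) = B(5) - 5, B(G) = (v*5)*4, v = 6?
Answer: -1950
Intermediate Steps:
B(G) = 120 (B(G) = (6*5)*4 = 30*4 = 120)
Q(s, y) = 115 (Q(s, y) = 120 - 5 = 115)
(-48 + (8 + Q(-1, -5)))*(-26) = (-48 + (8 + 115))*(-26) = (-48 + 123)*(-26) = 75*(-26) = -1950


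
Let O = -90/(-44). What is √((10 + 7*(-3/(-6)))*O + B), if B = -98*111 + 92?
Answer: 13*I*√30811/22 ≈ 103.72*I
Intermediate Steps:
B = -10786 (B = -10878 + 92 = -10786)
O = 45/22 (O = -90*(-1/44) = 45/22 ≈ 2.0455)
√((10 + 7*(-3/(-6)))*O + B) = √((10 + 7*(-3/(-6)))*(45/22) - 10786) = √((10 + 7*(-3*(-⅙)))*(45/22) - 10786) = √((10 + 7*(½))*(45/22) - 10786) = √((10 + 7/2)*(45/22) - 10786) = √((27/2)*(45/22) - 10786) = √(1215/44 - 10786) = √(-473369/44) = 13*I*√30811/22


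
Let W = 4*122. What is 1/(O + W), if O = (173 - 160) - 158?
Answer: 1/343 ≈ 0.0029155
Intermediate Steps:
O = -145 (O = 13 - 158 = -145)
W = 488
1/(O + W) = 1/(-145 + 488) = 1/343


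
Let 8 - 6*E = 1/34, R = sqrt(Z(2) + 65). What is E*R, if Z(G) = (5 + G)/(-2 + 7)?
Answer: 271*sqrt(415)/510 ≈ 10.825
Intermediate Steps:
Z(G) = 1 + G/5 (Z(G) = (5 + G)/5 = (5 + G)*(1/5) = 1 + G/5)
R = 2*sqrt(415)/5 (R = sqrt((1 + (1/5)*2) + 65) = sqrt((1 + 2/5) + 65) = sqrt(7/5 + 65) = sqrt(332/5) = 2*sqrt(415)/5 ≈ 8.1486)
E = 271/204 (E = 4/3 - 1/6/34 = 4/3 - 1/6*1/34 = 4/3 - 1/204 = 271/204 ≈ 1.3284)
E*R = 271*(2*sqrt(415)/5)/204 = 271*sqrt(415)/510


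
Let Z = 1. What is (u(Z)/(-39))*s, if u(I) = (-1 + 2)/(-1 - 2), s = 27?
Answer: 3/13 ≈ 0.23077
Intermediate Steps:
u(I) = -⅓ (u(I) = 1/(-3) = 1*(-⅓) = -⅓)
(u(Z)/(-39))*s = (-⅓/(-39))*27 = -1/39*(-⅓)*27 = (1/117)*27 = 3/13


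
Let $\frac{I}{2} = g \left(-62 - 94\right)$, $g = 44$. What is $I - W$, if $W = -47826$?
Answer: $34098$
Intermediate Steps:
$I = -13728$ ($I = 2 \cdot 44 \left(-62 - 94\right) = 2 \cdot 44 \left(-156\right) = 2 \left(-6864\right) = -13728$)
$I - W = -13728 - -47826 = -13728 + 47826 = 34098$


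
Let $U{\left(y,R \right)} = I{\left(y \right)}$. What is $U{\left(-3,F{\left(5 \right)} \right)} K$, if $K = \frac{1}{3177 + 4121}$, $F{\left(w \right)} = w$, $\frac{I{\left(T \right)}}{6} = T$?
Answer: $- \frac{9}{3649} \approx -0.0024664$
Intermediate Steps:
$I{\left(T \right)} = 6 T$
$U{\left(y,R \right)} = 6 y$
$K = \frac{1}{7298} \approx 0.00013702$
$U{\left(-3,F{\left(5 \right)} \right)} K = 6 \left(-3\right) \frac{1}{7298} = \left(-18\right) \frac{1}{7298} = - \frac{9}{3649}$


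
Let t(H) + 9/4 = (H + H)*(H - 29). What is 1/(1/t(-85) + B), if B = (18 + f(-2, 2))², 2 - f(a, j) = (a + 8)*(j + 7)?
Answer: 77511/89602720 ≈ 0.00086505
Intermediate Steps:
f(a, j) = 2 - (7 + j)*(8 + a) (f(a, j) = 2 - (a + 8)*(j + 7) = 2 - (8 + a)*(7 + j) = 2 - (7 + j)*(8 + a))
t(H) = -9/4 + 2*H*(-29 + H) (t(H) = -9/4 + (H + H)*(H - 29) = -9/4 + (2*H)*(-29 + H) = -9/4 + 2*H*(-29 + H))
B = 1156 (B = (18 + (-54 - 8*2 - 7*(-2) - 1*(-2)*2))² = (18 + (-54 - 16 + 14 + 4))² = (18 - 52)² = (-34)² = 1156)
1/(1/t(-85) + B) = 1/(1/(-9/4 - 58*(-85) + 2*(-85)²) + 1156) = 1/(1/(-9/4 + 4930 + 2*7225) + 1156) = 1/(1/(-9/4 + 4930 + 14450) + 1156) = 1/(1/(77511/4) + 1156) = 1/(4/77511 + 1156) = 1/(89602720/77511) = 77511/89602720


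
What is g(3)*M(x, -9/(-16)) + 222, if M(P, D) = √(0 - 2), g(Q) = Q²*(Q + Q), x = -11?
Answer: 222 + 54*I*√2 ≈ 222.0 + 76.368*I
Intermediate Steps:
g(Q) = 2*Q³ (g(Q) = Q²*(2*Q) = 2*Q³)
M(P, D) = I*√2 (M(P, D) = √(-2) = I*√2)
g(3)*M(x, -9/(-16)) + 222 = (2*3³)*(I*√2) + 222 = (2*27)*(I*√2) + 222 = 54*(I*√2) + 222 = 54*I*√2 + 222 = 222 + 54*I*√2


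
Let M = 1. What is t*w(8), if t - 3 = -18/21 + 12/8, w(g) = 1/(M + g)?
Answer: 17/42 ≈ 0.40476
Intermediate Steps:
w(g) = 1/(1 + g)
t = 51/14 (t = 3 + (-18/21 + 12/8) = 3 + (-18*1/21 + 12*(⅛)) = 3 + (-6/7 + 3/2) = 3 + 9/14 = 51/14 ≈ 3.6429)
t*w(8) = 51/(14*(1 + 8)) = (51/14)/9 = (51/14)*(⅑) = 17/42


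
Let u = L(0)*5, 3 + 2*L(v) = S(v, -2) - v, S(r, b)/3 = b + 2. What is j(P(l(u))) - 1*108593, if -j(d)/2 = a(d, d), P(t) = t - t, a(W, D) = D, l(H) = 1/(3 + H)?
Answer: -108593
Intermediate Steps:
S(r, b) = 6 + 3*b (S(r, b) = 3*(b + 2) = 3*(2 + b) = 6 + 3*b)
L(v) = -3/2 - v/2 (L(v) = -3/2 + ((6 + 3*(-2)) - v)/2 = -3/2 + ((6 - 6) - v)/2 = -3/2 + (0 - v)/2 = -3/2 + (-v)/2 = -3/2 - v/2)
u = -15/2 (u = (-3/2 - ½*0)*5 = (-3/2 + 0)*5 = -3/2*5 = -15/2 ≈ -7.5000)
P(t) = 0
j(d) = -2*d
j(P(l(u))) - 1*108593 = -2*0 - 1*108593 = 0 - 108593 = -108593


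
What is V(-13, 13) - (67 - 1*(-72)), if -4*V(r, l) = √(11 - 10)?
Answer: -557/4 ≈ -139.25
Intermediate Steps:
V(r, l) = -¼ (V(r, l) = -√(11 - 10)/4 = -√1/4 = -¼*1 = -¼)
V(-13, 13) - (67 - 1*(-72)) = -¼ - (67 - 1*(-72)) = -¼ - (67 + 72) = -¼ - 1*139 = -¼ - 139 = -557/4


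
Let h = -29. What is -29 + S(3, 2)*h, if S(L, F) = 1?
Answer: -58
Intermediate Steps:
-29 + S(3, 2)*h = -29 + 1*(-29) = -29 - 29 = -58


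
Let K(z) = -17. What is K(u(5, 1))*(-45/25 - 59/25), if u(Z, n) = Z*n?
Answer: 1768/25 ≈ 70.720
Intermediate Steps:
K(u(5, 1))*(-45/25 - 59/25) = -17*(-45/25 - 59/25) = -17*(-45*1/25 - 59*1/25) = -17*(-9/5 - 59/25) = -17*(-104/25) = 1768/25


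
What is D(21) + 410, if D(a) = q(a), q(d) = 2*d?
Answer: 452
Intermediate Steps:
D(a) = 2*a
D(21) + 410 = 2*21 + 410 = 42 + 410 = 452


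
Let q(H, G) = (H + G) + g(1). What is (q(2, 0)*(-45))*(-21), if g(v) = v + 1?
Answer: 3780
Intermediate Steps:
g(v) = 1 + v
q(H, G) = 2 + G + H (q(H, G) = (H + G) + (1 + 1) = (G + H) + 2 = 2 + G + H)
(q(2, 0)*(-45))*(-21) = ((2 + 0 + 2)*(-45))*(-21) = (4*(-45))*(-21) = -180*(-21) = 3780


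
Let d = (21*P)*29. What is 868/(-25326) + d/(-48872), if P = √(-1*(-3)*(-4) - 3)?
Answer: -62/1809 - 609*I*√15/48872 ≈ -0.034273 - 0.048262*I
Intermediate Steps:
P = I*√15 (P = √(3*(-4) - 3) = √(-12 - 3) = √(-15) = I*√15 ≈ 3.873*I)
d = 609*I*√15 (d = (21*(I*√15))*29 = (21*I*√15)*29 = 609*I*√15 ≈ 2358.6*I)
868/(-25326) + d/(-48872) = 868/(-25326) + (609*I*√15)/(-48872) = 868*(-1/25326) + (609*I*√15)*(-1/48872) = -62/1809 - 609*I*√15/48872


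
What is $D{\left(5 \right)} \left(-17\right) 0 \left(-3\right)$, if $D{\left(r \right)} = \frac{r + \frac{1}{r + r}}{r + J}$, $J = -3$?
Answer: $0$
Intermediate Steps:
$D{\left(r \right)} = \frac{r + \frac{1}{2 r}}{-3 + r}$ ($D{\left(r \right)} = \frac{r + \frac{1}{r + r}}{r - 3} = \frac{r + \frac{1}{2 r}}{-3 + r}$)
$D{\left(5 \right)} \left(-17\right) 0 \left(-3\right) = \frac{\frac{1}{2} + 5^{2}}{5 \left(-3 + 5\right)} \left(-17\right) 0 \left(-3\right) = \frac{\frac{1}{2} + 25}{5 \cdot 2} \left(-17\right) 0 = \frac{1}{5} \cdot \frac{1}{2} \cdot \frac{51}{2} \left(-17\right) 0 = \frac{51}{20} \left(-17\right) 0 = \left(- \frac{867}{20}\right) 0 = 0$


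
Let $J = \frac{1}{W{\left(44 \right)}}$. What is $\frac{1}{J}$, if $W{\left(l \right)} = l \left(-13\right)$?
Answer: $-572$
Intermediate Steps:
$W{\left(l \right)} = - 13 l$
$J = - \frac{1}{572}$ ($J = \frac{1}{\left(-13\right) 44} = \frac{1}{-572} = - \frac{1}{572} \approx -0.0017483$)
$\frac{1}{J} = \frac{1}{- \frac{1}{572}} = -572$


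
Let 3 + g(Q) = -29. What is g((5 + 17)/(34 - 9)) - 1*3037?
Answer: -3069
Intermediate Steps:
g(Q) = -32 (g(Q) = -3 - 29 = -32)
g((5 + 17)/(34 - 9)) - 1*3037 = -32 - 1*3037 = -32 - 3037 = -3069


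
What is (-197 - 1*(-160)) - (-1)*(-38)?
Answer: -75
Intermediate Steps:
(-197 - 1*(-160)) - (-1)*(-38) = (-197 + 160) - 1*38 = -37 - 38 = -75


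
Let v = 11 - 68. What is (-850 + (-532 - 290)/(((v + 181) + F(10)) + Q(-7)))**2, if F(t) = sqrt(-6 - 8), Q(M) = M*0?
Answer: 2*(-2818249571*I + 45144350*sqrt(14))/(-7681*I + 124*sqrt(14)) ≈ 7.338e+5 - 342.39*I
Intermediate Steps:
v = -57
Q(M) = 0
F(t) = I*sqrt(14) (F(t) = sqrt(-14) = I*sqrt(14))
(-850 + (-532 - 290)/(((v + 181) + F(10)) + Q(-7)))**2 = (-850 + (-532 - 290)/(((-57 + 181) + I*sqrt(14)) + 0))**2 = (-850 - 822/((124 + I*sqrt(14)) + 0))**2 = (-850 - 822/(124 + I*sqrt(14)))**2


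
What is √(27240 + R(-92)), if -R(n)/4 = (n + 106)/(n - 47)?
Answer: 4*√32894489/139 ≈ 165.05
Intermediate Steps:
R(n) = -4*(106 + n)/(-47 + n) (R(n) = -4*(n + 106)/(n - 47) = -4*(106 + n)/(-47 + n))
√(27240 + R(-92)) = √(27240 + 4*(-106 - 1*(-92))/(-47 - 92)) = √(27240 + 4*(-106 + 92)/(-139)) = √(27240 + 4*(-1/139)*(-14)) = √(27240 + 56/139) = √(3786416/139) = 4*√32894489/139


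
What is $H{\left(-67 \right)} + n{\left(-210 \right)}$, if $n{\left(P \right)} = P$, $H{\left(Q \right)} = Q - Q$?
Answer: $-210$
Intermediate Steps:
$H{\left(Q \right)} = 0$
$H{\left(-67 \right)} + n{\left(-210 \right)} = 0 - 210 = -210$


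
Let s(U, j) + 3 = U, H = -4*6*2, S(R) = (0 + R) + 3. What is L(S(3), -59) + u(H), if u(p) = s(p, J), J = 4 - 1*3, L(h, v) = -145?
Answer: -196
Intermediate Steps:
S(R) = 3 + R (S(R) = R + 3 = 3 + R)
J = 1 (J = 4 - 3 = 1)
H = -48 (H = -24*2 = -48)
s(U, j) = -3 + U
u(p) = -3 + p
L(S(3), -59) + u(H) = -145 + (-3 - 48) = -145 - 51 = -196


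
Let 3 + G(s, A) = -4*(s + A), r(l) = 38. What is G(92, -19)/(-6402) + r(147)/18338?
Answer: 2826493/58699938 ≈ 0.048152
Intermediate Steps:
G(s, A) = -3 - 4*A - 4*s (G(s, A) = -3 - 4*(s + A) = -3 - 4*(A + s) = -3 + (-4*A - 4*s) = -3 - 4*A - 4*s)
G(92, -19)/(-6402) + r(147)/18338 = (-3 - 4*(-19) - 4*92)/(-6402) + 38/18338 = (-3 + 76 - 368)*(-1/6402) + 38*(1/18338) = -295*(-1/6402) + 19/9169 = 295/6402 + 19/9169 = 2826493/58699938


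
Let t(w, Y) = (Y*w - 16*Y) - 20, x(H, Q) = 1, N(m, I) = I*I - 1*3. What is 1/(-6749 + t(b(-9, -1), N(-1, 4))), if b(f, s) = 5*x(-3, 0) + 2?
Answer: -1/6886 ≈ -0.00014522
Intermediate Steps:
N(m, I) = -3 + I² (N(m, I) = I² - 3 = -3 + I²)
b(f, s) = 7 (b(f, s) = 5*1 + 2 = 5 + 2 = 7)
t(w, Y) = -20 - 16*Y + Y*w (t(w, Y) = (-16*Y + Y*w) - 20 = -20 - 16*Y + Y*w)
1/(-6749 + t(b(-9, -1), N(-1, 4))) = 1/(-6749 + (-20 - 16*(-3 + 4²) + (-3 + 4²)*7)) = 1/(-6749 + (-20 - 16*(-3 + 16) + (-3 + 16)*7)) = 1/(-6749 + (-20 - 16*13 + 13*7)) = 1/(-6749 + (-20 - 208 + 91)) = 1/(-6749 - 137) = 1/(-6886) = -1/6886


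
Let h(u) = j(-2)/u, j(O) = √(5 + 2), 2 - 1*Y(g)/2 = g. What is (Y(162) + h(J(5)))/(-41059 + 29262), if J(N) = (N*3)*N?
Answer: 320/11797 - √7/884775 ≈ 0.027123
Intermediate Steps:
Y(g) = 4 - 2*g
j(O) = √7
J(N) = 3*N² (J(N) = (3*N)*N = 3*N²)
h(u) = √7/u
(Y(162) + h(J(5)))/(-41059 + 29262) = ((4 - 2*162) + √7/((3*5²)))/(-41059 + 29262) = ((4 - 324) + √7/((3*25)))/(-11797) = (-320 + √7/75)*(-1/11797) = 320/11797 - √7/884775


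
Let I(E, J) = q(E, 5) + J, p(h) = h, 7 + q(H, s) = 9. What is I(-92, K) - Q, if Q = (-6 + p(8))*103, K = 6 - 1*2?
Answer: -200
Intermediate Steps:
K = 4 (K = 6 - 2 = 4)
q(H, s) = 2 (q(H, s) = -7 + 9 = 2)
I(E, J) = 2 + J
Q = 206 (Q = (-6 + 8)*103 = 2*103 = 206)
I(-92, K) - Q = (2 + 4) - 1*206 = 6 - 206 = -200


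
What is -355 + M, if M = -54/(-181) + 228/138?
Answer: -1469745/4163 ≈ -353.05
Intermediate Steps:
M = 8120/4163 (M = -54*(-1/181) + 228*(1/138) = 54/181 + 38/23 = 8120/4163 ≈ 1.9505)
-355 + M = -355 + 8120/4163 = -1469745/4163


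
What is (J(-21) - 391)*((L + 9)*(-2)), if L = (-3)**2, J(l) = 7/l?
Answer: 14088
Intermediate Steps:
L = 9
(J(-21) - 391)*((L + 9)*(-2)) = (7/(-21) - 391)*((9 + 9)*(-2)) = (7*(-1/21) - 391)*(18*(-2)) = (-1/3 - 391)*(-36) = -1174/3*(-36) = 14088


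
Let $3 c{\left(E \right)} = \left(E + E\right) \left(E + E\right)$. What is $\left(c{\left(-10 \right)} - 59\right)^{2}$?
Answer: $\frac{49729}{9} \approx 5525.4$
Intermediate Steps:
$c{\left(E \right)} = \frac{4 E^{2}}{3}$ ($c{\left(E \right)} = \frac{\left(E + E\right) \left(E + E\right)}{3} = \frac{2 E 2 E}{3} = \frac{4 E^{2}}{3}$)
$\left(c{\left(-10 \right)} - 59\right)^{2} = \left(\frac{4 \left(-10\right)^{2}}{3} - 59\right)^{2} = \left(\frac{4}{3} \cdot 100 - 59\right)^{2} = \left(\frac{400}{3} - 59\right)^{2} = \left(\frac{223}{3}\right)^{2} = \frac{49729}{9}$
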